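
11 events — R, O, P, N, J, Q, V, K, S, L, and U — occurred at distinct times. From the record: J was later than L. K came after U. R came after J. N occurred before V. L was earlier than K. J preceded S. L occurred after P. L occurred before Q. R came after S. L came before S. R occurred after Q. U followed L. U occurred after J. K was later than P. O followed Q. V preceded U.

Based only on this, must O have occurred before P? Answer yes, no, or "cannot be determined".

no

Tracing the constraints gives P → L → Q → O, so P must come before O.
That means O cannot be before P.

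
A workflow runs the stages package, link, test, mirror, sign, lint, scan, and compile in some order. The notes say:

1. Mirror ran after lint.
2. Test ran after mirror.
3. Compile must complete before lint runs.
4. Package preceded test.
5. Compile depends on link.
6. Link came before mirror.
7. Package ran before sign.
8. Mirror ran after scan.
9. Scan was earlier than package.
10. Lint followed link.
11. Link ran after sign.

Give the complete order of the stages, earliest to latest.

The constraints fix every adjacent pair, so only one ordering works:
scan → package → sign → link → compile → lint → mirror → test.

scan, package, sign, link, compile, lint, mirror, test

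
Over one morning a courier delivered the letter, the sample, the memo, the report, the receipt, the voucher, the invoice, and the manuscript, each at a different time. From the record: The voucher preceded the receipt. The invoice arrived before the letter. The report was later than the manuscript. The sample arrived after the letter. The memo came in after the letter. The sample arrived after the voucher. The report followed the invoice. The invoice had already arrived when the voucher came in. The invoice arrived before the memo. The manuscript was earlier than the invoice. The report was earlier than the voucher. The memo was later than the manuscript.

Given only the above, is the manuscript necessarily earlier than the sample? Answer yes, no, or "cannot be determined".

yes

Chain the constraints: the manuscript → the invoice → the letter → the sample. Each link is directly stated, so the manuscript comes before the sample.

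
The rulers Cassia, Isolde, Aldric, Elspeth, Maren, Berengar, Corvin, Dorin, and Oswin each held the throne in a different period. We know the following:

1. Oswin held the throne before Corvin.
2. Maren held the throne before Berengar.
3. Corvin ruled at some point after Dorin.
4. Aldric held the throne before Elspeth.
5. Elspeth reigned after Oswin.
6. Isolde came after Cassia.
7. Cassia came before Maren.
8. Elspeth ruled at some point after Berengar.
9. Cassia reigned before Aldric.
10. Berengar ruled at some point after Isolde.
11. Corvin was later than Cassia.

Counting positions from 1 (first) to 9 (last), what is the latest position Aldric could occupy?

Aldric must come before Elspeth — 1 ruler forced after them.
Everything else can be placed before Aldric in some valid order, so Aldric can sit as late as position 9 − 1 = 8.

8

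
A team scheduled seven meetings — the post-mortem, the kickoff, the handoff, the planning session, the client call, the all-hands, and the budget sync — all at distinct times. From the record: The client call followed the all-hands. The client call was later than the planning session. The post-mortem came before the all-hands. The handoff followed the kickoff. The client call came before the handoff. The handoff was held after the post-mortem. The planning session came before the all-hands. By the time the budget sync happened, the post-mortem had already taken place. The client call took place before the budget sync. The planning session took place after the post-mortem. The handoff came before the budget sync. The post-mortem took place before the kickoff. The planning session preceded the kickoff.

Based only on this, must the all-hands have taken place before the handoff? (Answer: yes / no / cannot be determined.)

Chain the constraints: the all-hands → the client call → the handoff. Each link is directly stated, so the all-hands comes before the handoff.

yes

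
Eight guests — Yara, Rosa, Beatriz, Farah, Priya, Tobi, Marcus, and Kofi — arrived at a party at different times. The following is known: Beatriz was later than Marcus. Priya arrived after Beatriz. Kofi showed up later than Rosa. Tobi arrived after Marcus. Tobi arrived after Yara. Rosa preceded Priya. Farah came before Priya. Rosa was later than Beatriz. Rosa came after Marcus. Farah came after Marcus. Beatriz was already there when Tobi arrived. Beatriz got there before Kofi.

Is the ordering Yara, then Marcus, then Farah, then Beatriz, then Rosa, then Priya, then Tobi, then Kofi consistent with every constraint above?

Check each stated constraint against the proposed order — e.g. Marcus is ahead of Tobi; Yara is ahead of Tobi. Every pair is in the required order; nothing is violated.

yes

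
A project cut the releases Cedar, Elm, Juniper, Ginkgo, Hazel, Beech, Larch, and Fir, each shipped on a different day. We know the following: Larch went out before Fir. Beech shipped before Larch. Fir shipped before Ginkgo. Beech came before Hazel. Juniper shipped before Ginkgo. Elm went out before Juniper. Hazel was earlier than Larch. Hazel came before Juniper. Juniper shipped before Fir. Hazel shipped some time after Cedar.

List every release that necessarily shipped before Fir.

Directly stated before Fir: Juniper and Larch.
Beech reaches Fir via Beech → Larch → Fir.
Cedar reaches Fir via Cedar → Hazel → Larch → Fir.
Elm reaches Fir via Elm → Juniper → Fir.
Likewise Hazel reaches Fir by chaining the stated constraints.

Beech, Cedar, Elm, Hazel, Juniper, Larch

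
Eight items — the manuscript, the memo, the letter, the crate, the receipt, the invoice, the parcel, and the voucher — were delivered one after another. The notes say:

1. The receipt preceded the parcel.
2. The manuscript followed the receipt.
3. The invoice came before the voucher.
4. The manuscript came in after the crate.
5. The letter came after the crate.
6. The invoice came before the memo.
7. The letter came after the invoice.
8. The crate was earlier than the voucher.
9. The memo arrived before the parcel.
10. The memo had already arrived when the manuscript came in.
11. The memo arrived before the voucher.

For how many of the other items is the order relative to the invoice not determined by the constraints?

2

Forced after the invoice: the letter, the manuscript, the memo, the parcel, and the voucher.
That leaves the crate and the receipt with no forced order relative to the invoice — 2.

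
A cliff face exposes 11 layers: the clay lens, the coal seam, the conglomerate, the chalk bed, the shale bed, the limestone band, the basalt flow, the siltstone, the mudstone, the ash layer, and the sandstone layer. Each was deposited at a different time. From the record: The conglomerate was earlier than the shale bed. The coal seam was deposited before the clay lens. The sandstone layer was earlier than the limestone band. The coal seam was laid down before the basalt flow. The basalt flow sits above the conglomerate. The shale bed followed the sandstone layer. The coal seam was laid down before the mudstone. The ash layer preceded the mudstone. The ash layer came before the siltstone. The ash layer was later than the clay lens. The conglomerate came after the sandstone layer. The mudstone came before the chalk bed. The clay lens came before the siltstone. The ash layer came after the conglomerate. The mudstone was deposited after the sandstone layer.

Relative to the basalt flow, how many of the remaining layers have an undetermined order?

Forced before the basalt flow: the coal seam, the conglomerate, and the sandstone layer.
That leaves the ash layer, the chalk bed, the clay lens, the limestone band, the mudstone, the shale bed, and the siltstone with no forced order relative to the basalt flow — 7.

7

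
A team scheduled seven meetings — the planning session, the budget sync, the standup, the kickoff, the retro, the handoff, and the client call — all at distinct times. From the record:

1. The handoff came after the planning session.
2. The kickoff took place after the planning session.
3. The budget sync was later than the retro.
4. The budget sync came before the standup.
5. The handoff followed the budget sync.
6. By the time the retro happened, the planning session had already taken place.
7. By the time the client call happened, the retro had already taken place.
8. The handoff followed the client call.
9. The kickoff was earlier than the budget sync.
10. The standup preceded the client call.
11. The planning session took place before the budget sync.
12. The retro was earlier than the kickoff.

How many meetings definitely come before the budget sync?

3

Directly stated before the budget sync: the kickoff, the planning session, and the retro.
That's the kickoff, the planning session, and the retro — 3 in all.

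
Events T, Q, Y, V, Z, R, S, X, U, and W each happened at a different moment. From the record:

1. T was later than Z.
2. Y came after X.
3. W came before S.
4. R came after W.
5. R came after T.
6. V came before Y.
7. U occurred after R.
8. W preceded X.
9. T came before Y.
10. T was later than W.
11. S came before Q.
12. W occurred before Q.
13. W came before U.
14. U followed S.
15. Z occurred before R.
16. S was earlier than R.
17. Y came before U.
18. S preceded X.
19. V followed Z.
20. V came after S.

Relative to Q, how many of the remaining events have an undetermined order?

Forced before Q: S and W.
That leaves R, T, U, V, X, Y, and Z with no forced order relative to Q — 7.

7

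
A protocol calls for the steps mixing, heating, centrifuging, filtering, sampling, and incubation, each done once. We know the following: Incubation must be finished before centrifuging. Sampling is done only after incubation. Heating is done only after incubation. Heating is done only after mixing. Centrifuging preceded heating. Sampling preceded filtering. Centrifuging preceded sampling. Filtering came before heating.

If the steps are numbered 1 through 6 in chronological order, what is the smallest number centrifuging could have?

2

Incubation must come before centrifuging — 1 forced predecessor.
Nothing else is forced ahead of centrifuging, so its earliest slot is position 1 + 1 = 2.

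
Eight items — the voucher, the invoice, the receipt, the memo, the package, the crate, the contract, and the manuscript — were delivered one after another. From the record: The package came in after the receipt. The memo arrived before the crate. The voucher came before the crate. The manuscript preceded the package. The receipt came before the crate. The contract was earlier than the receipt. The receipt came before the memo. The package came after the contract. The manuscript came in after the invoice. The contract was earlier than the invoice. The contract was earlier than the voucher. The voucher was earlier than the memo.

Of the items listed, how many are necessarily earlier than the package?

4

Directly stated before the package: the contract, the manuscript, and the receipt.
The invoice reaches the package via the invoice → the manuscript → the package.
No chain forces the memo (or any of the others) ahead of the package.
That's the contract, the invoice, the manuscript, and the receipt — 4 in all.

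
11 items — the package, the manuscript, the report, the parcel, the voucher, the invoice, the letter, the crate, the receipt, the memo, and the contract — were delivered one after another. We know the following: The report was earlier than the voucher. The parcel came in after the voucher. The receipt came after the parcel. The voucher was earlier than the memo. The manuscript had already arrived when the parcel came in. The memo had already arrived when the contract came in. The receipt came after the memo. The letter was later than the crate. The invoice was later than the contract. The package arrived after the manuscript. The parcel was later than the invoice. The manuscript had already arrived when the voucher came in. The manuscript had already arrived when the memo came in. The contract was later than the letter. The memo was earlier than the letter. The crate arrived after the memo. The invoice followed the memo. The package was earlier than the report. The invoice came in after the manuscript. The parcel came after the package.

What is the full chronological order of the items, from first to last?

the manuscript, the package, the report, the voucher, the memo, the crate, the letter, the contract, the invoice, the parcel, the receipt

The constraints fix every adjacent pair, so only one ordering works:
the manuscript → the package → the report → the voucher → the memo → the crate → the letter → the contract → the invoice → the parcel → the receipt.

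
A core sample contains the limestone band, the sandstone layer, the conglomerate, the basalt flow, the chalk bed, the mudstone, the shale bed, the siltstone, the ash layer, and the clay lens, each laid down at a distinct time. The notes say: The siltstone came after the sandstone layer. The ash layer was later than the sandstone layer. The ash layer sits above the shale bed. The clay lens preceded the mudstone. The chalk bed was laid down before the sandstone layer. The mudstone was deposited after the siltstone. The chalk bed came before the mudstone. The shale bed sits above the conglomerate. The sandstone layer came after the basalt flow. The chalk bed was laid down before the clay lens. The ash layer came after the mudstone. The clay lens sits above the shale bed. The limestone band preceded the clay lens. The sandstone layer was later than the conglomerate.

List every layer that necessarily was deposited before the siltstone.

Directly stated before the siltstone: the sandstone layer.
The basalt flow reaches the siltstone via the basalt flow → the sandstone layer → the siltstone.
The chalk bed reaches the siltstone via the chalk bed → the sandstone layer → the siltstone.
The conglomerate reaches the siltstone via the conglomerate → the sandstone layer → the siltstone.
No chain forces the ash layer (or any of the others) ahead of the siltstone.

the basalt flow, the chalk bed, the conglomerate, the sandstone layer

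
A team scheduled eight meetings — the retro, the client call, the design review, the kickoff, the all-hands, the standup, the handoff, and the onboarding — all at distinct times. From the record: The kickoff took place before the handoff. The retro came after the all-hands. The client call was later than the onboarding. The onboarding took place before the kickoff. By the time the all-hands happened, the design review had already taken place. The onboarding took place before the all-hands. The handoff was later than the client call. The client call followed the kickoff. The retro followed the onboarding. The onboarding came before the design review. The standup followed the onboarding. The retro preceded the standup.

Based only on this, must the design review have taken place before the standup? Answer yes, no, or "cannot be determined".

yes

Chain the constraints: the design review → the all-hands → the retro → the standup. Each link is directly stated, so the design review comes before the standup.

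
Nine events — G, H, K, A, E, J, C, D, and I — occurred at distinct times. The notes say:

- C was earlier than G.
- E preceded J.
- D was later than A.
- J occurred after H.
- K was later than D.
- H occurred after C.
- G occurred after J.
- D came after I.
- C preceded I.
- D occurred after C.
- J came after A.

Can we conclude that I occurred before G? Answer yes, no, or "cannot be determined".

cannot be determined

No chain of stated constraints runs from I to G, and none runs from G to I either.
So the relative order of I and G is not fixed by the given facts.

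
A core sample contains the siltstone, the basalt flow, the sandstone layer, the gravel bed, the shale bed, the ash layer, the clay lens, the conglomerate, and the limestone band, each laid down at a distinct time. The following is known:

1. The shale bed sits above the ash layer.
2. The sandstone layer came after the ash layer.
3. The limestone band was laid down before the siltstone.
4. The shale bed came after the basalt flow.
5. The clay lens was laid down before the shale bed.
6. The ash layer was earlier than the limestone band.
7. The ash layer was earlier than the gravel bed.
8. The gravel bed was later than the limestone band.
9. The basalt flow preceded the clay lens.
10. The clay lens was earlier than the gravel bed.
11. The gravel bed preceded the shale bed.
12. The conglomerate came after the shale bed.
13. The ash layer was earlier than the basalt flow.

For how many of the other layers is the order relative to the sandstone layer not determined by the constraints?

7

Forced before the sandstone layer: the ash layer.
That leaves the basalt flow, the clay lens, the conglomerate, the gravel bed, the limestone band, the shale bed, and the siltstone with no forced order relative to the sandstone layer — 7.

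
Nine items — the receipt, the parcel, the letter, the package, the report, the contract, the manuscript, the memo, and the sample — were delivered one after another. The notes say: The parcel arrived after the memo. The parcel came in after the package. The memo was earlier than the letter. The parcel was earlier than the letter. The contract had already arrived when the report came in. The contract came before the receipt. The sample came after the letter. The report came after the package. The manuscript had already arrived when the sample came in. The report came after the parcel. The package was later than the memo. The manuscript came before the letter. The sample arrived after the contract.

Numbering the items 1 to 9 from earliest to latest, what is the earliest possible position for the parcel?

The memo and the package must both come before the parcel — 2 forced predecessors.
Nothing else is forced ahead of the parcel, so its earliest slot is position 2 + 1 = 3.

3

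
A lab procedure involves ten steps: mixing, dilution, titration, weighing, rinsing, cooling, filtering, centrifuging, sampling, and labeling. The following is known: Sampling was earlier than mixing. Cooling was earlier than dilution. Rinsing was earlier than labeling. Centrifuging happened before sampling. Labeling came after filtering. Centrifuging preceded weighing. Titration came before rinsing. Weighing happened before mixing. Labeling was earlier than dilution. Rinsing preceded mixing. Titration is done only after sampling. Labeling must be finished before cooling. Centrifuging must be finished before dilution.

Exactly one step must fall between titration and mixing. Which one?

Tracing the constraints gives titration → rinsing → mixing, so rinsing sits after titration and before mixing.
No other step is forced both after titration and before mixing.

rinsing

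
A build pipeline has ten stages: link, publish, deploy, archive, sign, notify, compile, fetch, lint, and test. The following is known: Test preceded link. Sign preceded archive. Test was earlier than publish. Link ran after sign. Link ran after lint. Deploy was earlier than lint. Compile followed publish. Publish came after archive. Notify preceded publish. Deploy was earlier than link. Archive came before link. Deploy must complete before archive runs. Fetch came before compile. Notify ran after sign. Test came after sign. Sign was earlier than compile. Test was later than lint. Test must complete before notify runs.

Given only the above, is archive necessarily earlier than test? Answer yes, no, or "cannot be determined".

No chain of stated constraints runs from archive to test, and none runs from test to archive either.
So the relative order of archive and test is not fixed by the given facts.

cannot be determined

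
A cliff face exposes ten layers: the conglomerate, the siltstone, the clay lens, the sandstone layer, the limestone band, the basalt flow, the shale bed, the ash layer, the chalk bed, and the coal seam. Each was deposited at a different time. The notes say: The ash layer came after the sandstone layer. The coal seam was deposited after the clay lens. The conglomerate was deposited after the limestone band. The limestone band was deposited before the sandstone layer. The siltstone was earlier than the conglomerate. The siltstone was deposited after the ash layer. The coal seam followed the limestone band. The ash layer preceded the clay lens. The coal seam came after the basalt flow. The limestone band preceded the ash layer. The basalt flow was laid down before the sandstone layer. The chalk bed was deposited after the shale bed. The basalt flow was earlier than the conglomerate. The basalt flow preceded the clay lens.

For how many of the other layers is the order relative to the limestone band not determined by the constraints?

Forced after the limestone band: the ash layer, the clay lens, the coal seam, the conglomerate, the sandstone layer, and the siltstone.
That leaves the basalt flow, the chalk bed, and the shale bed with no forced order relative to the limestone band — 3.

3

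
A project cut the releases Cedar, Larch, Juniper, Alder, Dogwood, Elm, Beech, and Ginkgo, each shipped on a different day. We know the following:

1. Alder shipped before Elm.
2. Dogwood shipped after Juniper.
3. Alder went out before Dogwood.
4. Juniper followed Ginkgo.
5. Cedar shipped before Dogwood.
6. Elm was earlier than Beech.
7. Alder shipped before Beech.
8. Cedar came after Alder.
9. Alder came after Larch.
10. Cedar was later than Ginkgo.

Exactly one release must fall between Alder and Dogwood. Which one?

Tracing the constraints gives Alder → Cedar → Dogwood, so Cedar sits after Alder and before Dogwood.
No other release is forced both after Alder and before Dogwood.

Cedar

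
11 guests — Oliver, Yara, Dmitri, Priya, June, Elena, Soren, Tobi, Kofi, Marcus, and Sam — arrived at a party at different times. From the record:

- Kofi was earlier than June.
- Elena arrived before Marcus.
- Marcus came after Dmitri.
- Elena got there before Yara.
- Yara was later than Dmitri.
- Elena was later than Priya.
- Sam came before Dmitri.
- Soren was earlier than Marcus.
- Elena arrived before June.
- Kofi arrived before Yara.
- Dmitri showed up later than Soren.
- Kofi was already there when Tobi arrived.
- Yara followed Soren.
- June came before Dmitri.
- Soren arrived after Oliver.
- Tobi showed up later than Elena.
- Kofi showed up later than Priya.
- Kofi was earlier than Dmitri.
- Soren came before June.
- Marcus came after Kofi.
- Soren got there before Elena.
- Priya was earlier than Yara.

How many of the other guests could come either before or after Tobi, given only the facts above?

5

Forced before Tobi: Elena, Kofi, Oliver, Priya, and Soren.
That leaves Dmitri, June, Marcus, Sam, and Yara with no forced order relative to Tobi — 5.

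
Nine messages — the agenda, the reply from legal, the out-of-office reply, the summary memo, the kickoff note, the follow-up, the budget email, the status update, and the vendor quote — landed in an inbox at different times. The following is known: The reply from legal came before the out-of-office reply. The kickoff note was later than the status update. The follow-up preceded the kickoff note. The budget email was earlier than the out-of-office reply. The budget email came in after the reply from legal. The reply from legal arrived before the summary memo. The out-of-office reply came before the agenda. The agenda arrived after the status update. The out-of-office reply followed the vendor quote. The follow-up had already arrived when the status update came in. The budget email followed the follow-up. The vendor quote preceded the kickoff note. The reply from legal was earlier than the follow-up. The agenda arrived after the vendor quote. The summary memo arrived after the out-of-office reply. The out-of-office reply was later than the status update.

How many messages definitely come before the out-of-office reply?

Directly stated before the out-of-office reply: the budget email, the reply from legal, the status update, and the vendor quote.
The follow-up reaches the out-of-office reply via the follow-up → the budget email → the out-of-office reply.
That's the budget email, the follow-up, the reply from legal, the status update, and the vendor quote — 5 in all.

5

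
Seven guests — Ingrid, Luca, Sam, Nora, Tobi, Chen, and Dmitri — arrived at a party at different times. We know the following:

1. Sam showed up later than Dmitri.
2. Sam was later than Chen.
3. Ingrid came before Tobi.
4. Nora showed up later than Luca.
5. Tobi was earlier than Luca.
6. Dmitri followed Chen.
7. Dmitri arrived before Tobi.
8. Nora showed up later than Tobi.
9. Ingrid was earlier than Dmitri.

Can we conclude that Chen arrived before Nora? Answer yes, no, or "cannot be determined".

Chain the constraints: Chen → Dmitri → Tobi → Nora. Each link is directly stated, so Chen comes before Nora.

yes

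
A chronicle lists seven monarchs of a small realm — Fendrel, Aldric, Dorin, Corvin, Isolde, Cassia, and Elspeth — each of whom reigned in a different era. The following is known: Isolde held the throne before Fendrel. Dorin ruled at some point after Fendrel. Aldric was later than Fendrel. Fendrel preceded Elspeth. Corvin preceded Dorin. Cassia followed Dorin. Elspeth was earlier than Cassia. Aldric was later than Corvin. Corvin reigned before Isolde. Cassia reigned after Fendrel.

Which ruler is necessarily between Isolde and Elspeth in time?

Fendrel

Tracing the constraints gives Isolde → Fendrel → Elspeth, so Fendrel sits after Isolde and before Elspeth.
No other ruler is forced both after Isolde and before Elspeth.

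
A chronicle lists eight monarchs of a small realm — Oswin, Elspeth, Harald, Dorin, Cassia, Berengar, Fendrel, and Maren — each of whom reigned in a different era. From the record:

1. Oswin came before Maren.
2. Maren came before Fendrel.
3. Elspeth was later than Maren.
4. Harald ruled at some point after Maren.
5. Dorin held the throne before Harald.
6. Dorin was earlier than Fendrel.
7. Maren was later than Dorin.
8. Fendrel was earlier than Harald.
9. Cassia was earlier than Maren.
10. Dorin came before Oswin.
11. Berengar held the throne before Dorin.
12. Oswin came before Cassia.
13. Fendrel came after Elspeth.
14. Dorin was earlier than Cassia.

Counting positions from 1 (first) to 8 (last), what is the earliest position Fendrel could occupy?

Berengar, Cassia, Dorin, Elspeth, Maren, and Oswin must all come before Fendrel — 6 forced predecessors.
Nothing else is forced ahead of Fendrel, so their earliest slot is position 6 + 1 = 7.

7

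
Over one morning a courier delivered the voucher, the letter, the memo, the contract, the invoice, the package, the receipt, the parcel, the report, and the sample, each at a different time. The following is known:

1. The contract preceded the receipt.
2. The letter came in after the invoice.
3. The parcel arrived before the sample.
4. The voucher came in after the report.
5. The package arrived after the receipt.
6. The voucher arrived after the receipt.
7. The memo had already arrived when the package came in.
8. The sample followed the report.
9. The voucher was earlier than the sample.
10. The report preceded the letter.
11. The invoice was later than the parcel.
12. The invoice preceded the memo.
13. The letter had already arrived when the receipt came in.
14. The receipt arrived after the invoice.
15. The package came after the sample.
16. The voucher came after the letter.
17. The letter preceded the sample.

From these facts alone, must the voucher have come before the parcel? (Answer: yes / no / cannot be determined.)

no

Tracing the constraints gives the parcel → the invoice → the letter → the voucher, so the parcel must come before the voucher.
That means the voucher cannot be before the parcel.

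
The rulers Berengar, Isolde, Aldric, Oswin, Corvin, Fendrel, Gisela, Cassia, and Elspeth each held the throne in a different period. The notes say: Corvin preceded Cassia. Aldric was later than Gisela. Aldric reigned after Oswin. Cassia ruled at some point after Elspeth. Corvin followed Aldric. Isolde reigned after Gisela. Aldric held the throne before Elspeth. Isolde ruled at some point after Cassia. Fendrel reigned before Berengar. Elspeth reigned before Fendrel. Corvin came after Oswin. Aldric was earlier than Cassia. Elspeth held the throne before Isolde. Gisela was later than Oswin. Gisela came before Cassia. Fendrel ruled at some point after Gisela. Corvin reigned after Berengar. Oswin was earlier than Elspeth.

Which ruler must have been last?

Every other ruler has a chain of constraints placing them before Isolde, so Isolde is last.

Isolde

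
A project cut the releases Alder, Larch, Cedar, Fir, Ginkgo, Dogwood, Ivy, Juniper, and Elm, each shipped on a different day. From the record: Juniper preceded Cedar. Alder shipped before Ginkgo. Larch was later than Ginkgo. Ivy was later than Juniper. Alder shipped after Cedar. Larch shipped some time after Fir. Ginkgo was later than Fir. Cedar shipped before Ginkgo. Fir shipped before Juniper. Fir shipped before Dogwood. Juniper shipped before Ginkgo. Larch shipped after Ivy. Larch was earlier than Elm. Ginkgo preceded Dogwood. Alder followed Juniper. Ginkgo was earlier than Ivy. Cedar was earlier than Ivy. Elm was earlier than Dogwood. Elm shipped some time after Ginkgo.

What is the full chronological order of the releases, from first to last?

The constraints fix every adjacent pair, so only one ordering works:
Fir → Juniper → Cedar → Alder → Ginkgo → Ivy → Larch → Elm → Dogwood.

Fir, Juniper, Cedar, Alder, Ginkgo, Ivy, Larch, Elm, Dogwood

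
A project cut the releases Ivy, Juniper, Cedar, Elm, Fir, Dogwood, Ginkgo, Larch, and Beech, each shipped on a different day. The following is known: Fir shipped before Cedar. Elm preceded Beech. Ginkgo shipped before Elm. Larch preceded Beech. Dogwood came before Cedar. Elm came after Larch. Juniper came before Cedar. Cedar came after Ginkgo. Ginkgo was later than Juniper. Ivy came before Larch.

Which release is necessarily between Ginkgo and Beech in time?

Elm

Tracing the constraints gives Ginkgo → Elm → Beech, so Elm sits after Ginkgo and before Beech.
No other release is forced both after Ginkgo and before Beech.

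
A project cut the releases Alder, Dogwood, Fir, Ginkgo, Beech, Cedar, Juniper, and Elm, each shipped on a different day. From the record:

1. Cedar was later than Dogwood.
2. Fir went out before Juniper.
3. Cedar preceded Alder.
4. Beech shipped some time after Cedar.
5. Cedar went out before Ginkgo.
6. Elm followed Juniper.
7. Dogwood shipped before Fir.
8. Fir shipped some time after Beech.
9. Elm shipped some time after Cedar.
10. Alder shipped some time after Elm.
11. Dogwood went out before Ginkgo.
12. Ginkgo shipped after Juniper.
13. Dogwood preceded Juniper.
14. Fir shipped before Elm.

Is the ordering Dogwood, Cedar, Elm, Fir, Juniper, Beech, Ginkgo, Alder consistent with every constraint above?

The constraints require Fir before Elm, but in the proposed sequence Elm appears ahead of Fir. That one violation is enough.

no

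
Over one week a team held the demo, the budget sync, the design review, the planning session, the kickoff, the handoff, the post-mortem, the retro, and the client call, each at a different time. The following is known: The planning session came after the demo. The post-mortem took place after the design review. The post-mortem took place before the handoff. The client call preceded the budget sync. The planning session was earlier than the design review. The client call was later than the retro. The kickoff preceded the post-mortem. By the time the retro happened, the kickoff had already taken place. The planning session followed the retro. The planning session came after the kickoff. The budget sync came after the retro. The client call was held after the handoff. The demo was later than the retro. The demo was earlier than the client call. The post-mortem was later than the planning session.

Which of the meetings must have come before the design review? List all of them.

the demo, the kickoff, the planning session, the retro

Directly stated before the design review: the planning session.
The demo reaches the design review via the demo → the planning session → the design review.
The kickoff reaches the design review via the kickoff → the planning session → the design review.
The retro reaches the design review via the retro → the planning session → the design review.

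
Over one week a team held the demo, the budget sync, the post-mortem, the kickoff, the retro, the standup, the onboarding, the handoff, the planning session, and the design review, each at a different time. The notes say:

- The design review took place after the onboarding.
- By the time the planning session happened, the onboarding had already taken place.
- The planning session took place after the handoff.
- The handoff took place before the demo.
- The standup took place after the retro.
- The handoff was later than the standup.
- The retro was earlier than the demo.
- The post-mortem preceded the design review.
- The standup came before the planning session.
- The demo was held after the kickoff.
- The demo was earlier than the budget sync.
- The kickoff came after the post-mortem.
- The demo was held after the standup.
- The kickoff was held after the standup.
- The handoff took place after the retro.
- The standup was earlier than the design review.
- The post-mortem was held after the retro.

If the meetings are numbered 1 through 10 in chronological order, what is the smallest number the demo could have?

The handoff, the kickoff, the post-mortem, the retro, and the standup must all come before the demo — 5 forced predecessors.
Nothing else is forced ahead of the demo, so its earliest slot is position 5 + 1 = 6.

6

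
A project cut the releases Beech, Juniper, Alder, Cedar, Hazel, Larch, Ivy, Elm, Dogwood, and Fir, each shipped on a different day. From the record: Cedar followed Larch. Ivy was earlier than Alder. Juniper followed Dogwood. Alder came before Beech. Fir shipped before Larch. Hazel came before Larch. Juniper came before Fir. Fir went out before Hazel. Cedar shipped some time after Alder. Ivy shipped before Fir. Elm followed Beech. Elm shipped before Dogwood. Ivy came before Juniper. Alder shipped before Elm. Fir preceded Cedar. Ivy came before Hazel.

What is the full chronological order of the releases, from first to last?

Ivy, Alder, Beech, Elm, Dogwood, Juniper, Fir, Hazel, Larch, Cedar

The constraints fix every adjacent pair, so only one ordering works:
Ivy → Alder → Beech → Elm → Dogwood → Juniper → Fir → Hazel → Larch → Cedar.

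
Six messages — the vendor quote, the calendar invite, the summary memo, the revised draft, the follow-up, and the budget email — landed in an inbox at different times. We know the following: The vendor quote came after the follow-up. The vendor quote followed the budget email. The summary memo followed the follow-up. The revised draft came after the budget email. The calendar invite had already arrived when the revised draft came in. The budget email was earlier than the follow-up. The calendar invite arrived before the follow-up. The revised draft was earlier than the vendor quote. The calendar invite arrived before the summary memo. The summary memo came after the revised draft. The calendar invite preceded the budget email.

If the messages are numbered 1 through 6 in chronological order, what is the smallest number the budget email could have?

2

The calendar invite must come before the budget email — 1 forced predecessor.
Nothing else is forced ahead of the budget email, so its earliest slot is position 1 + 1 = 2.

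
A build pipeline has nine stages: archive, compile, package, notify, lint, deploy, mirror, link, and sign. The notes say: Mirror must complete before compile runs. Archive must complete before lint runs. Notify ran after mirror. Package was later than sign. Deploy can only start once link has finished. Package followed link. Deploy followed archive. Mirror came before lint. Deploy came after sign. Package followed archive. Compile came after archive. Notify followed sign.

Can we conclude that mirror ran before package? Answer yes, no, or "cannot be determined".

No chain of stated constraints runs from mirror to package, and none runs from package to mirror either.
So the relative order of mirror and package is not fixed by the given facts.

cannot be determined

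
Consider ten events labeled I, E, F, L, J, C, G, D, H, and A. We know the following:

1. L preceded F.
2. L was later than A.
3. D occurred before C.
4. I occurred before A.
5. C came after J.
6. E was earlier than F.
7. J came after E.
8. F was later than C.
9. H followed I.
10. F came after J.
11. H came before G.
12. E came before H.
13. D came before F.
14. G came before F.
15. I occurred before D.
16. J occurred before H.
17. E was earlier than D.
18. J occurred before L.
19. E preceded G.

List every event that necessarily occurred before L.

Directly stated before L: A and J.
E reaches L via E → J → L.
I reaches L via I → A → L.
No chain forces C (or any of the others) ahead of L.

A, E, I, J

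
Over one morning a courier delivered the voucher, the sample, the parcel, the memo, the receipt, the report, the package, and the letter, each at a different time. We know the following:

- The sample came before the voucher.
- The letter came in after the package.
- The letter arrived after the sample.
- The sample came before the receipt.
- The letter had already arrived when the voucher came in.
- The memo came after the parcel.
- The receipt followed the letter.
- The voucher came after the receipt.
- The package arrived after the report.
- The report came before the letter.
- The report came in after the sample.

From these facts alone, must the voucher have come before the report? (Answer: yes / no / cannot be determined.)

no

Tracing the constraints gives the report → the letter → the voucher, so the report must come before the voucher.
That means the voucher cannot be before the report.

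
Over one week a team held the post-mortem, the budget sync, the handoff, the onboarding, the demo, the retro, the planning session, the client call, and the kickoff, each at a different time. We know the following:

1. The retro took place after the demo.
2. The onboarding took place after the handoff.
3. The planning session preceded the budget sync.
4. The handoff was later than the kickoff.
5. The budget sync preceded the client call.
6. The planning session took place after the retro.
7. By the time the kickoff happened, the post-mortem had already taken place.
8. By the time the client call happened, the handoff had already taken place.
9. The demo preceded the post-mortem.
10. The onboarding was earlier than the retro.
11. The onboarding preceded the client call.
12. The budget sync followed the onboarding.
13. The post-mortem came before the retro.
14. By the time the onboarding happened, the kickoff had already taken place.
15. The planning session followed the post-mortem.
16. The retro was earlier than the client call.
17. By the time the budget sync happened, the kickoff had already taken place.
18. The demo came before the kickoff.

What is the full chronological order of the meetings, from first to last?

The constraints fix every adjacent pair, so only one ordering works:
the demo → the post-mortem → the kickoff → the handoff → the onboarding → the retro → the planning session → the budget sync → the client call.

the demo, the post-mortem, the kickoff, the handoff, the onboarding, the retro, the planning session, the budget sync, the client call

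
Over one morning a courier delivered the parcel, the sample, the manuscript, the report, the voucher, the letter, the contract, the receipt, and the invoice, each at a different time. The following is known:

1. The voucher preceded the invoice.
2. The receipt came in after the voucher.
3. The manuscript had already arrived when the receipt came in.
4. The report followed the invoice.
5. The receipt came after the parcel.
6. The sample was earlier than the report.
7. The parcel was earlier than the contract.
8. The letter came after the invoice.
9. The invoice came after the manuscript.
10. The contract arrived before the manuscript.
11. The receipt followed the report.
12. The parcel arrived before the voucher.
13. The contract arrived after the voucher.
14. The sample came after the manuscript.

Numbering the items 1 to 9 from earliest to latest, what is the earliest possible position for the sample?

The contract, the manuscript, the parcel, and the voucher must all come before the sample — 4 forced predecessors.
Nothing else is forced ahead of the sample, so its earliest slot is position 4 + 1 = 5.

5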